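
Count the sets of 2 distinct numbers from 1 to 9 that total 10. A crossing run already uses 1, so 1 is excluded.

3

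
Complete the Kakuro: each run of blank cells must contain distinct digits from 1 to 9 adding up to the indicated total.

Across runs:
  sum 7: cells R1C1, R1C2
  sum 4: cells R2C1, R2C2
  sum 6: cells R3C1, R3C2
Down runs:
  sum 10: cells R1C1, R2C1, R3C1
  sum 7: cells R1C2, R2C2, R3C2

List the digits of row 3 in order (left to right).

2, 4

4 in 2 cells must be {1,3}; 7 in 3 cells must be {1,2,4}.
The 4 across and the 7 down share only 1, so R2C2 = 1.
R2C1 = 4 − 1 = 3 completes the 4 across.
Nothing is forced directly, so branch on R1C2, whose candidates are 2 or 4. If R1C2 = 4: then R1C1 would have to be in {3} for the 7 across but in {1,2,5,6} for the 10 down — contradiction. So R1C2 = 2.
R1C1 = 7 − 2 = 5 completes the 7 across.
R3C1 = 10 − 8 = 2 completes the 10 down.
R3C2 = 6 − 2 = 4 completes the 6 across.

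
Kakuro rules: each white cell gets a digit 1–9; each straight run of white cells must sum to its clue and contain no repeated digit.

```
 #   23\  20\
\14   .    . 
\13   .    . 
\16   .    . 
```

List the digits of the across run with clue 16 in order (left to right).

9, 7

16 in 2 cells must be {7,9}; 23 in 3 cells must be {6,8,9}.
The 16 across and the 23 down share only 9, so R3C1 = 9.
R3C2 = 16 − 9 = 7 completes the 16 across.
Nothing is forced directly, so branch on R1C1, whose candidates are 6 or 8. If R1C1 = 8: then R1C2 would have to be in {6} for the 14 across but in {4,5,8,9} for the 20 down — contradiction. So R1C1 = 6.
R1C2 = 14 − 6 = 8 completes the 14 across.
R2C1 = 23 − 15 = 8 completes the 23 down.
R2C2 = 13 − 8 = 5 completes the 13 across.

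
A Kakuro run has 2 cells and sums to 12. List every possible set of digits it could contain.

{3,9}; {4,8}; {5,7}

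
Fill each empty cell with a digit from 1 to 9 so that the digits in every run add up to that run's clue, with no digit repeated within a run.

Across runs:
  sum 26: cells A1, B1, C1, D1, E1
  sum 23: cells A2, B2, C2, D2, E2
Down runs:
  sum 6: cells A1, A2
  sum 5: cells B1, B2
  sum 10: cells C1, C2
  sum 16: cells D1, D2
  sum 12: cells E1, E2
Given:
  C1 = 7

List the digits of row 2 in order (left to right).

1, 4, 3, 7, 8

16 in 2 cells must be {7,9}.
D1 = 9: the only remaining digit allowed by both the 26 across and the 16 down.
C2 = 10 − 7 = 3 completes the 10 down.
D2 = 16 − 9 = 7 completes the 16 down.
Nothing is forced directly, so branch on E1, whose candidates are 3 or 4 or 5. If E1 = 3: then E2 would have to be in {1,2,4,5,6,8} for the 23 across but in {9} for the 12 down — contradiction. If E1 = 5: then E2 would have to be in {1,2,4,5,6,8} for the 23 across but in {7} for the 12 down — contradiction. So E1 = 4.
B1 = 1: the only remaining digit allowed by both the 26 across and the 5 down.
B2 = 5 − 1 = 4 completes the 5 down.
E2 = 12 − 4 = 8 completes the 12 down.
A1 = 26 − 21 = 5 completes the 26 across.
A2 = 23 − 22 = 1 completes the 23 across.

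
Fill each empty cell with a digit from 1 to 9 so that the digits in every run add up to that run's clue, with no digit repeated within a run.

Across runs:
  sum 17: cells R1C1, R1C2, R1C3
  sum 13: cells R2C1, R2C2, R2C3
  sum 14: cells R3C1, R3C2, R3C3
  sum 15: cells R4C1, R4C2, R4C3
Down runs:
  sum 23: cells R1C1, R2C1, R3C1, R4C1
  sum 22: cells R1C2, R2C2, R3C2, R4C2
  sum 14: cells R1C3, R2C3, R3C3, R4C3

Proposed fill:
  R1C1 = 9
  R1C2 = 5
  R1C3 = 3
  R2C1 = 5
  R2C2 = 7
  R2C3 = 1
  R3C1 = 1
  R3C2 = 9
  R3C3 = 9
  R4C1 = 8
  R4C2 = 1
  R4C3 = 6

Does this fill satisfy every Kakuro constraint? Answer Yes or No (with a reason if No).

No — the across run R3C1–R3C3 sums to 19, not 14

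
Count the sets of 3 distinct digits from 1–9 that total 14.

3 distinct digits from 1–9 sum between 6 and 24.

8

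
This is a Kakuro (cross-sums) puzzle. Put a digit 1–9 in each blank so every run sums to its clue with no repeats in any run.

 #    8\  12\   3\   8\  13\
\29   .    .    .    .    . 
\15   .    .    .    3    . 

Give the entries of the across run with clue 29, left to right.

6 7 2 5 9

15 in 5 cells must be {1,2,3,4,5}; 3 in 2 cells must be {1,2}.
R1C4 = 8 − 3 = 5 completes the 8 down.
No cell is forced outright now. R1C3 can only be 1 or 2 (the digits allowed by both its 29 across and its 3 down). If R1C3 = 1: that forces R1C1 = 6, R2C1 = 2, after which R2C3 would have to be in {1,4,5} for the 15 across but in {2} for the 3 down — contradiction. So R1C3 = 2.
R2C3 = 3 − 2 = 1 completes the 3 down.
Nothing is forced directly, so branch on R1C2, whose candidates are 7 or 9. If R1C2 = 9: then R2C2 would have to be in {2,4,5} for the 15 across but in {3} for the 12 down — contradiction. So R1C2 = 7.
R1C1 = 6: the only remaining digit allowed by both the 29 across and the 8 down.
R1C5 = 29 − 20 = 9 completes the 29 across.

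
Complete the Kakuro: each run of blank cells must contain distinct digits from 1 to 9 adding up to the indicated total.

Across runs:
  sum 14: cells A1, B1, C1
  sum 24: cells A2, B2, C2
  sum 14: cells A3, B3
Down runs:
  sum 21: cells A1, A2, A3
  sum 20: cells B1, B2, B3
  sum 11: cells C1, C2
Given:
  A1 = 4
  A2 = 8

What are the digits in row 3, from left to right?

9, 5

24 in 3 cells must be {7,8,9}.
A3 = 21 − 12 = 9 completes the 21 down.
B3 = 14 − 9 = 5 completes the 14 across.
No cell is forced outright now. B2 can only be 7 or 9 (the digits allowed by both its 24 across and its 20 down). If B2 = 9: then B1 would have to be in {1,2,3,7,8,9} for the 14 across but in {6} for the 20 down — contradiction. So B2 = 7.
B1 = 20 − 12 = 8 completes the 20 down.
C1 = 14 − 12 = 2 completes the 14 across.
C2 = 24 − 15 = 9 completes the 24 across.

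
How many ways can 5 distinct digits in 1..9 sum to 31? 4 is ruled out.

3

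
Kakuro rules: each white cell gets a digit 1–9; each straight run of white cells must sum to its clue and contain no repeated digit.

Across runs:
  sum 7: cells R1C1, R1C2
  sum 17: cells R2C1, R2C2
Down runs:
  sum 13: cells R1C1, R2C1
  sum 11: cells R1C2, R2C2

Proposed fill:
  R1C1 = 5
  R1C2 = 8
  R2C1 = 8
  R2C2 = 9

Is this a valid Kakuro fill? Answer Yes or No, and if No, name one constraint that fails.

No — the down run R1C2–R2C2 sums to 17, not 11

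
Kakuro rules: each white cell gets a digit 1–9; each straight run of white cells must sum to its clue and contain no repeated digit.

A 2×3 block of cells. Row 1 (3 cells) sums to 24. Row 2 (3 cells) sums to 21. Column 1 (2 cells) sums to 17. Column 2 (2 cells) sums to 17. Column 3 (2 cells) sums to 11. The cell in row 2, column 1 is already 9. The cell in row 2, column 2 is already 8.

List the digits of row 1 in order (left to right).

24 in 3 cells must be {7,8,9}; 17 in 2 cells must be {8,9}.
(1,1) = 17 − 9 = 8 completes the 17 down.
(1,2) = 17 − 8 = 9 completes the 17 down.
(1,3) = 24 − 17 = 7 completes the 24 across.
(2,3) = 21 − 17 = 4 completes the 21 across.

8, 9, 7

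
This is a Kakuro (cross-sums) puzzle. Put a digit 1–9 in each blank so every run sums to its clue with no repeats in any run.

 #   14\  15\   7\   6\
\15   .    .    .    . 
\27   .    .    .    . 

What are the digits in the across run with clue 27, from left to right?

9 8 6 4

Nothing is forced directly, so branch on R2C4, whose candidates are 4 or 5. If R2C4 = 5: that forces R1C4 = 1, R2C3 = 6, after which R1C3 would have to be in {2,3,4,5,6,7,8,9} for the 15 across but in {1} for the 7 down — contradiction. So R2C4 = 4.
R1C4 = 6 − 4 = 2 completes the 6 down.
Given what's placed, R2C3 must be 6 to fit the 27 across and 7 down.
R1C3 = 7 − 6 = 1 completes the 7 down.
No cell is forced outright now. R2C1 can only be 8 or 9 (the digits allowed by both its 27 across and its 14 down). If R2C1 = 8: then R1C1 would have to be in {3,4,5,7,8,9} for the 15 across but in {6} for the 14 down — contradiction. So R2C1 = 9.
R1C1 = 14 − 9 = 5 completes the 14 down.
R1C2 = 15 − 8 = 7 completes the 15 across.
R2C2 = 27 − 19 = 8 completes the 27 across.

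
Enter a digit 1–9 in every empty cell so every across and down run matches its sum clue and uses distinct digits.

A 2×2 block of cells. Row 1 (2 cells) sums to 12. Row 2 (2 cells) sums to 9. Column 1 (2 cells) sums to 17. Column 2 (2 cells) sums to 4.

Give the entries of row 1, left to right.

17 in 2 cells must be {8,9}; 4 in 2 cells must be {1,3}.
The 12 across and the 4 down share only 3, so (1,2) = 3.
The 9 across and the 17 down share only 8, so (2,1) = 8.
(2,2) = 9 − 8 = 1 completes the 9 across.
(1,1) = 12 − 3 = 9 completes the 12 across.

9, 3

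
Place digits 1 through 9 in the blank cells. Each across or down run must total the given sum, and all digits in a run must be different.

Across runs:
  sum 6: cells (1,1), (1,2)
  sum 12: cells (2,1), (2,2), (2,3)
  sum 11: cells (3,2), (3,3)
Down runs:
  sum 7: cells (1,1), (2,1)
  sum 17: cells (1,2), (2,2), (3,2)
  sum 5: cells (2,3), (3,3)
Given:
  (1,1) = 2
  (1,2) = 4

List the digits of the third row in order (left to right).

(2,1) = 7 − 2 = 5 completes the 7 down.
Given what's placed, (2,2) must be 6 to fit the 12 across and 17 down.
(2,3) = 12 − 11 = 1 completes the 12 across.
(3,2) = 17 − 10 = 7 completes the 17 down.
(3,3) = 11 − 7 = 4 completes the 11 across.

7, 4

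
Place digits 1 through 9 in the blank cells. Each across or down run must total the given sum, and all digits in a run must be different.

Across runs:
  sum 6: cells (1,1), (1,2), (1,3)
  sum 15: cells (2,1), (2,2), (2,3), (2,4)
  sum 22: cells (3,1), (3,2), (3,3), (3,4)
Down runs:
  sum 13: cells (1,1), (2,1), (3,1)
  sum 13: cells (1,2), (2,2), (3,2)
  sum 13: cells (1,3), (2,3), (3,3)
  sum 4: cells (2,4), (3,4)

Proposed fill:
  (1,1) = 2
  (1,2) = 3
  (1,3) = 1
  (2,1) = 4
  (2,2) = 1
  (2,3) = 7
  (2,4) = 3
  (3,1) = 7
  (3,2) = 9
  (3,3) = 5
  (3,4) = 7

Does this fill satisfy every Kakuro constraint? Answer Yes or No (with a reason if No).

No — the across run (3,1)–(3,4) sums to 28, not 22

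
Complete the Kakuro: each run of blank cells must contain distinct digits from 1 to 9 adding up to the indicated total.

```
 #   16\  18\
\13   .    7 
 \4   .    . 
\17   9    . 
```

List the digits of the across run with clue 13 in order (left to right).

6 7

4 in 2 cells must be {1,3}; 17 in 2 cells must be {8,9}.
R1C1 = 13 − 7 = 6 completes the 13 across.
R2C1 = 16 − 15 = 1 completes the 16 down.
R2C2 = 4 − 1 = 3 completes the 4 across.
R3C2 = 17 − 9 = 8 completes the 17 across.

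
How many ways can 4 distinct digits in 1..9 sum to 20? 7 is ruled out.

4 distinct digits from 1–9 sum between 10 and 30.
Dropping sets that contain 7.

7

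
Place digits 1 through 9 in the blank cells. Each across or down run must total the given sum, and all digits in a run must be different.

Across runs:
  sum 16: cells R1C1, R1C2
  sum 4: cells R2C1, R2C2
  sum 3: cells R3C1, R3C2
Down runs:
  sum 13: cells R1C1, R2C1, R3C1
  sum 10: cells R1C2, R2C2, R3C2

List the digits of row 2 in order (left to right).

3 1

16 in 2 cells must be {7,9}; 4 in 2 cells must be {1,3}; 3 in 2 cells must be {1,2}.
The 16 across and the 10 down share only 7, so R1C2 = 7.
Given what's placed, R2C2 must be 1 to fit the 4 across and 10 down.
R3C2 = 10 − 8 = 2 completes the 10 down.
R1C1 = 16 − 7 = 9 completes the 16 across.
R2C1 = 4 − 1 = 3 completes the 4 across.
R3C1 = 3 − 2 = 1 completes the 3 across.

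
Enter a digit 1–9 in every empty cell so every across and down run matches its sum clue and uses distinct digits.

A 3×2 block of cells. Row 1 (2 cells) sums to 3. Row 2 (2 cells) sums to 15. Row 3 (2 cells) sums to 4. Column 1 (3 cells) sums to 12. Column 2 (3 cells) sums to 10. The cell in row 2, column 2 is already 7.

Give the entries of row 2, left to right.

8 7

3 in 2 cells must be {1,2}; 4 in 2 cells must be {1,3}.
(2,1) = 15 − 7 = 8 completes the 15 across.
(3,2) = 1: the only remaining digit allowed by both the 4 across and the 10 down.
(1,1) = 1: the only remaining digit allowed by both the 3 across and the 12 down.
(1,2) = 3 − 1 = 2 completes the 3 across.
(3,1) = 4 − 1 = 3 completes the 4 across.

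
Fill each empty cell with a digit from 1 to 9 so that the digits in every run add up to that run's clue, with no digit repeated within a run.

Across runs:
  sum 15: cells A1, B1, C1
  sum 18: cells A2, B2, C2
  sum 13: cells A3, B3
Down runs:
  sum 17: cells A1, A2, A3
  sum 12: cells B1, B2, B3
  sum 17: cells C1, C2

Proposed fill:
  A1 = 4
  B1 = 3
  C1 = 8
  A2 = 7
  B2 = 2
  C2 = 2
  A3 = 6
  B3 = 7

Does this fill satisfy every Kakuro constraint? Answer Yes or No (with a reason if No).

No — the down run C1–C2 sums to 10, not 17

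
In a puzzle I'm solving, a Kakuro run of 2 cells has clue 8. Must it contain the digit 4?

No

Counterexample: {1,7} sums to 8 without using 4.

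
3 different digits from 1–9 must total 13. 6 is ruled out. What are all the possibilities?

3 distinct digits from 1–9 sum between 6 and 24.
Dropping sets that contain 6.

{1,3,9}; {1,4,8}; {1,5,7}; {2,3,8}; {2,4,7}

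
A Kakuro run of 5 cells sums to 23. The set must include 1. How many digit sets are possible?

8

5 distinct digits from 1–9 sum between 15 and 35.
Keeping only sets containing 1.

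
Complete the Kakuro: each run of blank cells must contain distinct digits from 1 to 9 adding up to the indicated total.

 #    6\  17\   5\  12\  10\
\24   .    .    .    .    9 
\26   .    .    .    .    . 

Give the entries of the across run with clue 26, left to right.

5 9 3 8 1

17 in 2 cells must be {8,9}.
Given what's placed, R1C2 must be 8 to fit the 24 across and 17 down.
R1C4 = 4: the only remaining digit allowed by both the 24 across and the 12 down.
R2C2 = 17 − 8 = 9 completes the 17 down.
R2C4 = 12 − 4 = 8 completes the 12 down.
R2C5 = 10 − 9 = 1 completes the 10 down.
No cell is forced outright now. R2C1 can only be 2 or 5 (the digits allowed by both its 26 across and its 6 down). If R2C1 = 2: then R1C1 would have to be in {1,2} for the 24 across but in {4} for the 6 down — contradiction. So R2C1 = 5.
R1C1 = 6 − 5 = 1 completes the 6 down.
R1C3 = 24 − 22 = 2 completes the 24 across.
R2C3 = 26 − 23 = 3 completes the 26 across.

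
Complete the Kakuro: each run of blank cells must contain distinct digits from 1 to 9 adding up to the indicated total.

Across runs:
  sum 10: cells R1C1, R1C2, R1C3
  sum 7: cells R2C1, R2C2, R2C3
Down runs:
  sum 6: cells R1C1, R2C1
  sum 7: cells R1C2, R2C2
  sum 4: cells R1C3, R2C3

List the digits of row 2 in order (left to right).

4, 2, 1

7 in 3 cells must be {1,2,4}; 4 in 2 cells must be {1,3}.
The 7 across and the 4 down share only 1, so R2C3 = 1.
R1C3 = 4 − 1 = 3 completes the 4 down.
Nothing is forced directly, so branch on R2C1, whose candidates are 2 or 4. If R2C1 = 2: then R1C1 would have to be in {1,2,5,6} for the 10 across but in {4} for the 6 down — contradiction. So R2C1 = 4.
R1C1 = 6 − 4 = 2 completes the 6 down.
R1C2 = 10 − 5 = 5 completes the 10 across.
R2C2 = 7 − 5 = 2 completes the 7 across.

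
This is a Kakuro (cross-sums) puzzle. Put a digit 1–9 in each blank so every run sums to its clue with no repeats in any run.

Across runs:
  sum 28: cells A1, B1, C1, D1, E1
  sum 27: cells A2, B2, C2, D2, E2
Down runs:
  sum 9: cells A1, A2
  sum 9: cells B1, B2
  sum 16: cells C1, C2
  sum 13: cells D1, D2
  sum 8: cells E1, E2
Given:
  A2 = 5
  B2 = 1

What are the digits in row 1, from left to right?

4 8 9 5 2

16 in 2 cells must be {7,9}.
A1 = 9 − 5 = 4 completes the 9 down.
B1 = 9 − 1 = 8 completes the 9 down.
No cell is forced outright now. E2 can only be 6 or 7 (the digits allowed by both its 27 across and its 8 down). If E2 = 7: that forces E1 = 1, after which C2 would have to be in {6,8} for the 27 across but in {7,9} for the 16 down — contradiction. So E2 = 6.
E1 = 8 − 6 = 2 completes the 8 down.
Given what's placed, C2 must be 7 to fit the 27 across and 16 down.
D2 = 27 − 19 = 8 completes the 27 across.
C1 = 16 − 7 = 9 completes the 16 down.
D1 = 28 − 23 = 5 completes the 28 across.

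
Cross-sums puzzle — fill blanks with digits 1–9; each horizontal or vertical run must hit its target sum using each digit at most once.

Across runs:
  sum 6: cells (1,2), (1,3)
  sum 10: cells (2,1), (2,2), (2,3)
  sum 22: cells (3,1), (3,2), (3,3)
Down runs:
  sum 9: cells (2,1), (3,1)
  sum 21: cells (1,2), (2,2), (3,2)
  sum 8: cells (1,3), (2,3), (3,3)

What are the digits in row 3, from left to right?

8 9 5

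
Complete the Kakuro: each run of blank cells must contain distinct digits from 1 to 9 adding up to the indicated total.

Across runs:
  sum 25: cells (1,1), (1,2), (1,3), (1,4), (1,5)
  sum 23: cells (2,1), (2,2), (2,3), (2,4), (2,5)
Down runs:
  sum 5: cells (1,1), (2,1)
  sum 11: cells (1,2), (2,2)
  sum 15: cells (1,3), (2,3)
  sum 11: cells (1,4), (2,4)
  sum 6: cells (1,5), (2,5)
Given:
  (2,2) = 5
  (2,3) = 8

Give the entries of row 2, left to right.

2 5 8 7 1

(1,2) = 11 − 5 = 6 completes the 11 down.
(1,3) = 15 − 8 = 7 completes the 15 down.
No cell is forced outright now. (2,5) can only be 1 or 2 (the digits allowed by both its 23 across and its 6 down). If (2,5) = 2: that forces (1,5) = 4, (2,1) = 1, (2,4) = 7, after which (1,1) would have to be in {3,5} for the 25 across but in {4} for the 5 down — contradiction. So (2,5) = 1.
(1,5) = 6 − 1 = 5 completes the 6 down.
Nothing is forced directly, so branch on (2,1), whose candidates are 2 or 3. If (2,1) = 3: then (1,1) would have to be in {3,4} for the 25 across but in {2} for the 5 down — contradiction. So (2,1) = 2.
(1,1) = 5 − 2 = 3 completes the 5 down.
(1,4) = 25 − 21 = 4 completes the 25 across.
(2,4) = 23 − 16 = 7 completes the 23 across.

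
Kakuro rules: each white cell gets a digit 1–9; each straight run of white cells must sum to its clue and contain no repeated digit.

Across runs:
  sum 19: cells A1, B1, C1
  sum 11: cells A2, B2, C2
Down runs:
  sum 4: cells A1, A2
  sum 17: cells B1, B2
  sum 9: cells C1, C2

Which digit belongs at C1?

4 in 2 cells must be {1,3}; 17 in 2 cells must be {8,9}.
The 19 across and the 4 down share only 3, so A1 = 3.
Given what's placed, B1 must be 9 to fit the 19 across and 17 down.
C1 = 19 − 12 = 7 completes the 19 across.
A2 = 4 − 3 = 1 completes the 4 down.
B2 = 17 − 9 = 8 completes the 17 down.
C2 = 11 − 9 = 2 completes the 11 across.

7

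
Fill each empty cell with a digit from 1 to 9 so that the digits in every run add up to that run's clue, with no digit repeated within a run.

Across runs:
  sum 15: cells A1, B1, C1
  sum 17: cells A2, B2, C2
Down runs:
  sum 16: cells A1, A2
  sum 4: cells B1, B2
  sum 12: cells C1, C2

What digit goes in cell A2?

9

16 in 2 cells must be {7,9}; 4 in 2 cells must be {1,3}.
Nothing is forced directly, so branch on A1, whose candidates are 7 or 9. If A1 = 9: that forces B1 = 1, C1 = 5, A2 = 7, after which B2 would have to be in {1,2,4,6,8,9} for the 17 across but in {3} for the 4 down — contradiction. So A1 = 7.
Given what's placed, B1 must be 3 to fit the 15 across and 4 down.
C1 = 15 − 10 = 5 completes the 15 across.
A2 = 16 − 7 = 9 completes the 16 down.
B2 = 4 − 3 = 1 completes the 4 down.
C2 = 17 − 10 = 7 completes the 17 across.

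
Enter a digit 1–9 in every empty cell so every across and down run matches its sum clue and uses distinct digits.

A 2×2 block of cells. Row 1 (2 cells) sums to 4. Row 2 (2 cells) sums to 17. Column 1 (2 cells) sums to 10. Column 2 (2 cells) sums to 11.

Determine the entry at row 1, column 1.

1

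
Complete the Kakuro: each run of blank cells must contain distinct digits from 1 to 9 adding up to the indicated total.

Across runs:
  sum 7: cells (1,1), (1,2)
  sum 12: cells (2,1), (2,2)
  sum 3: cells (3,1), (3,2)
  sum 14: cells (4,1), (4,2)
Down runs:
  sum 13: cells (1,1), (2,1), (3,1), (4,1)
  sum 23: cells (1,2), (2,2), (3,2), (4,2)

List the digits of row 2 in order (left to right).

3 in 2 cells must be {1,2}.
Nothing is forced directly, so branch on (4,1), whose candidates are 5 or 6. If (4,1) = 6: that forces (2,1) = 4, (2,2) = 8, after which (4,2) would have to be in {8} for the 14 across but in {1,2,3,4,5,6,7,9} for the 23 down — contradiction. So (4,1) = 5.
Given what's placed, (3,1) must be 1 to fit the 3 across and 13 down.
(3,2) = 3 − 1 = 2 completes the 3 across.
(4,2) = 14 − 5 = 9 completes the 14 across.
No cell is forced outright now. (1,1) can only be 3 or 4 (the digits allowed by both its 7 across and its 13 down). If (1,1) = 4: then (1,2) would have to be in {3} for the 7 across but in {4,5,7,8} for the 23 down — contradiction. So (1,1) = 3.
(1,2) = 7 − 3 = 4 completes the 7 across.
(2,1) = 13 − 9 = 4 completes the 13 down.
(2,2) = 12 − 4 = 8 completes the 12 across.

4 8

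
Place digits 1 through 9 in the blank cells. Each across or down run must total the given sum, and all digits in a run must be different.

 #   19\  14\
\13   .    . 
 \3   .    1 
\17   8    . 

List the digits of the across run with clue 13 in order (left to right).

9 4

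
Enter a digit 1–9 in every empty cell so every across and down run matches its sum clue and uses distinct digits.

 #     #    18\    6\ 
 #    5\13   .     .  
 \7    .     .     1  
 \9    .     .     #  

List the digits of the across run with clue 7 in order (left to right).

2, 4, 1

7 in 3 cells must be {1,2,4}.
R1C3 = 6 − 1 = 5 completes the 6 down.
R1C2 = 13 − 5 = 8 completes the 13 across.
Given what's placed, R2C2 must be 4 to fit the 7 across and 18 down.
R3C2 = 18 − 12 = 6 completes the 18 down.
R2C1 = 7 − 5 = 2 completes the 7 across.
R3C1 = 9 − 6 = 3 completes the 9 across.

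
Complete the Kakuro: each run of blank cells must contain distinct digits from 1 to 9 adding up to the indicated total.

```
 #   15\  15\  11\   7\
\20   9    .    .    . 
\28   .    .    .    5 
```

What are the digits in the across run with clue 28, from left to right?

R1C4 = 7 − 5 = 2 completes the 7 down.
R2C1 = 15 − 9 = 6 completes the 15 down.
Nothing is forced directly, so branch on R1C2, whose candidates are 6 or 8. If R1C2 = 8: then R1C3 would have to be in {1} for the 20 across but in {2,3,4,5,6,7,8,9} for the 11 down — contradiction. So R1C2 = 6.
R1C3 = 20 − 17 = 3 completes the 20 across.
R2C2 = 15 − 6 = 9 completes the 15 down.
R2C3 = 28 − 20 = 8 completes the 28 across.

6 9 8 5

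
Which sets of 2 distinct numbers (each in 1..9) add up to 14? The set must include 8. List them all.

{6,8}

2 distinct digits from 1–9 sum between 3 and 17.
Keeping only sets containing 8.
Only one set works: {6,8}.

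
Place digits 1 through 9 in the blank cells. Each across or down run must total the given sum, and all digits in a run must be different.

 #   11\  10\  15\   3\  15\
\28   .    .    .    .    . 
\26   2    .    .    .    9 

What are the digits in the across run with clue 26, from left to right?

2 6 8 1 9

3 in 2 cells must be {1,2}.
R1C1 = 11 − 2 = 9 completes the 11 down.
R1C5 = 15 − 9 = 6 completes the 15 down.
R2C4 = 1: the only remaining digit allowed by both the 26 across and the 3 down.
R1C4 = 3 − 1 = 2 completes the 3 down.
Nothing is forced directly, so branch on R2C2, whose candidates are 6 or 8. If R2C2 = 8: then R1C2 would have to be in {3,4,7,8} for the 28 across but in {2} for the 10 down — contradiction. So R2C2 = 6.
R1C2 = 10 − 6 = 4 completes the 10 down.
R1C3 = 28 − 21 = 7 completes the 28 across.
R2C3 = 26 − 18 = 8 completes the 26 across.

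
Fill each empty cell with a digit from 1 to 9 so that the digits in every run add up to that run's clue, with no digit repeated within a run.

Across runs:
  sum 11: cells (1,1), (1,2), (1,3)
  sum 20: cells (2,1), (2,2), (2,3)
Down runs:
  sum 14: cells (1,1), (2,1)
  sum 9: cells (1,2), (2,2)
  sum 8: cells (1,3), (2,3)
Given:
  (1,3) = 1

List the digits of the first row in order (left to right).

6 4 1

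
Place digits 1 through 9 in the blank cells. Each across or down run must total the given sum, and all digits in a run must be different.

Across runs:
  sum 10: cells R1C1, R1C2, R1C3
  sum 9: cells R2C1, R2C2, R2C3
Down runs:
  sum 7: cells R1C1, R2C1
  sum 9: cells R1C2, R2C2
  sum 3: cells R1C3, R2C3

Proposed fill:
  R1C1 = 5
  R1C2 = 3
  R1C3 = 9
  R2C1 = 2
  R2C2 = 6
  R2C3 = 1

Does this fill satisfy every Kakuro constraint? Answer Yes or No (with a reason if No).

No — the across run R1C1–R1C3 sums to 17, not 10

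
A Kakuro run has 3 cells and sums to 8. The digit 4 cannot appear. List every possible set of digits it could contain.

{1,2,5}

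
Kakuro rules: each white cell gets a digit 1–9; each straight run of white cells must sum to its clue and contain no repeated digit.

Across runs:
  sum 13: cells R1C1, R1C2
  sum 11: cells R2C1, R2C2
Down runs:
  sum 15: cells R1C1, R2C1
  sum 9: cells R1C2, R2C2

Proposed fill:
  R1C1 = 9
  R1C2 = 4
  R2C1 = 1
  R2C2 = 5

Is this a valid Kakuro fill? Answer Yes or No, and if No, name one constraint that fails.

No — the down run R1C1–R2C1 sums to 10, not 15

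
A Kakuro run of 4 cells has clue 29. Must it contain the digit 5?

The only way to make 29 from 4 distinct digits is {5,7,8,9}, which contains 5.

Yes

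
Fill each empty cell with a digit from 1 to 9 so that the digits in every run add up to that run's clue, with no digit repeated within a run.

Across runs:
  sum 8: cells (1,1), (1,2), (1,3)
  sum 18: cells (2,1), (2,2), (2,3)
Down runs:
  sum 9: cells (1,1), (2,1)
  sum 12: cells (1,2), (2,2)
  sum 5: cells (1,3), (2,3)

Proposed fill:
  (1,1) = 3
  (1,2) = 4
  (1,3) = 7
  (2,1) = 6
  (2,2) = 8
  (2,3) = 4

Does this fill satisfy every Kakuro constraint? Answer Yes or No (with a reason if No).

No — the across run (1,1)–(1,3) sums to 14, not 8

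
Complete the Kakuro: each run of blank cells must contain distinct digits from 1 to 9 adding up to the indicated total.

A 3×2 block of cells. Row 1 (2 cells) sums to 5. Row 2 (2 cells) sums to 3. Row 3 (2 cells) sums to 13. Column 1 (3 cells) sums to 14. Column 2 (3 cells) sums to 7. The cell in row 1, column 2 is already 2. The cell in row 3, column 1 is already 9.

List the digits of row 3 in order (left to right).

9 4

3 in 2 cells must be {1,2}; 7 in 3 cells must be {1,2,4}.
(1,1) = 5 − 2 = 3 completes the 5 across.
(2,1) = 14 − 12 = 2 completes the 14 down.
(2,2) = 3 − 2 = 1 completes the 3 across.
(3,2) = 13 − 9 = 4 completes the 13 across.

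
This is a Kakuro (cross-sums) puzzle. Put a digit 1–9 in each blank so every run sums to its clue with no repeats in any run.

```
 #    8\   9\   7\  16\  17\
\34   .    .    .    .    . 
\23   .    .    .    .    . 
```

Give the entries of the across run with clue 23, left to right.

2 1 3 9 8

34 in 5 cells must be {4,6,7,8,9}; 16 in 2 cells must be {7,9}; 17 in 2 cells must be {8,9}.
Nothing is forced directly, so branch on R1C3, whose candidates are 4 or 6. If R1C3 = 6: that forces R1C1 = 7, R1C4 = 9, R1C5 = 8, R2C1 = 1, after which R2C3 would have to be in {2,3,4,5,6,7,8,9} for the 23 across but in {1} for the 7 down — contradiction. So R1C3 = 4.
R2C3 = 7 − 4 = 3 completes the 7 down.
Nothing is forced directly, so branch on R1C5, whose candidates are 8 or 9. If R1C5 = 8: that forces R2C5 = 9, after which R2C4 would have to be in {1,2,4,5,6,8} for the 23 across but in {7,9} for the 16 down — contradiction. So R1C5 = 9.
R1C4 = 7: the only remaining digit allowed by both the 34 across and the 16 down.
R2C4 = 16 − 7 = 9 completes the 16 down.
R2C5 = 17 − 9 = 8 completes the 17 down.
Given what's placed, R1C1 must be 6 to fit the 34 across and 8 down.
R1C2 = 34 − 26 = 8 completes the 34 across.
R2C1 = 8 − 6 = 2 completes the 8 down.
R2C2 = 23 − 22 = 1 completes the 23 across.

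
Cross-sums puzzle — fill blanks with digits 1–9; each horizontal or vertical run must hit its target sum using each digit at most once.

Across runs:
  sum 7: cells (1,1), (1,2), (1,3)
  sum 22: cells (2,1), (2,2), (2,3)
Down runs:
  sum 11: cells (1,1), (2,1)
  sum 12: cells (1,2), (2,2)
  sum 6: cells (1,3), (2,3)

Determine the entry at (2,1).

7 in 3 cells must be {1,2,4}.
The 7 across and the 12 down share only 4, so (1,2) = 4.
(2,2) = 12 − 4 = 8 completes the 12 down.
Given what's placed, (2,3) must be 5 to fit the 22 across and 6 down.
(1,1) = 2: the only remaining digit allowed by both the 7 across and the 11 down.
(1,3) = 7 − 6 = 1 completes the 7 across.
(2,1) = 22 − 13 = 9 completes the 22 across.

9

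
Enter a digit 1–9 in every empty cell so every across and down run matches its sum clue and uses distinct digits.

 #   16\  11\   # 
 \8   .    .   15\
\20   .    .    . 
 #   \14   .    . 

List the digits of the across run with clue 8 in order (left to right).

16 in 2 cells must be {7,9}.
The 8 across and the 16 down share only 7, so R1C1 = 7.
R1C2 = 8 − 7 = 1 completes the 8 across.
R2C1 = 16 − 7 = 9 completes the 16 down.
No cell is forced outright now. R3C2 can only be 6 or 8 (the digits allowed by both its 14 across and its 11 down). If R3C2 = 8: then R2C2 would have to be in {3,4,5,6,7,8} for the 20 across but in {2} for the 11 down — contradiction. So R3C2 = 6.
R2C2 = 11 − 7 = 4 completes the 11 down.
R2C3 = 20 − 13 = 7 completes the 20 across.
R3C3 = 14 − 6 = 8 completes the 14 across.

7, 1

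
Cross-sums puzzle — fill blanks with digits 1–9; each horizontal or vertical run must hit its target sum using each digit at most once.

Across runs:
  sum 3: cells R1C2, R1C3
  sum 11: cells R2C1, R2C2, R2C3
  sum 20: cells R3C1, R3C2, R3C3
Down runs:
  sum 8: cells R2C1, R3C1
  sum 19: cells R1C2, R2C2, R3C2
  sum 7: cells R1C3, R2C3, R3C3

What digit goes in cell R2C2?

3 in 2 cells must be {1,2}; 7 in 3 cells must be {1,2,4}.
Only 2 fits R1C2 under both its across sum 3 and down sum 19.
R1C3 = 3 − 2 = 1 completes the 3 across.
Given what's placed, R2C2 must be 8 to fit the 11 across and 19 down.

8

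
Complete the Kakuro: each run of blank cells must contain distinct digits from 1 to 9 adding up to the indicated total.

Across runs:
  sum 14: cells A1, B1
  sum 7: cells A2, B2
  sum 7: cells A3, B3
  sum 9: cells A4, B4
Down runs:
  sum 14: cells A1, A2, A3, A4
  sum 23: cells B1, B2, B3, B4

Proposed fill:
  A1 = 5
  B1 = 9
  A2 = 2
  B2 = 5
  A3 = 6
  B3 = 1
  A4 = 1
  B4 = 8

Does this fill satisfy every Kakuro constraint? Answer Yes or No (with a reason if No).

Across: 5+9=14; 2+5=7; 6+1=7; 1+8=9. Down: 5+2+6+1=14; 9+5+1+8=23. No digit repeats within any run.

Yes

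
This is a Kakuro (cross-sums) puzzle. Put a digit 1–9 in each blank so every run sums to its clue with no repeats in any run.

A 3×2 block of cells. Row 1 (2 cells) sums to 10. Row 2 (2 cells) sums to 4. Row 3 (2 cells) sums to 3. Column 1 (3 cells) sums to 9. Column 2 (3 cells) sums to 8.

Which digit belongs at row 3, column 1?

4 in 2 cells must be {1,3}; 3 in 2 cells must be {1,2}.
Nothing is forced directly, so branch on (3,2), whose candidates are 1 or 2. If (3,2) = 2: that forces (1,2) = 1, after which (2,2) would have to be in {1,3} for the 4 across but in {5} for the 8 down — contradiction. So (3,2) = 1.
Given what's placed, (2,2) must be 3 to fit the 4 across and 8 down.
(3,1) = 3 − 1 = 2 completes the 3 across.
(1,2) = 8 − 4 = 4 completes the 8 down.
(2,1) = 4 − 3 = 1 completes the 4 across.
(1,1) = 10 − 4 = 6 completes the 10 across.

2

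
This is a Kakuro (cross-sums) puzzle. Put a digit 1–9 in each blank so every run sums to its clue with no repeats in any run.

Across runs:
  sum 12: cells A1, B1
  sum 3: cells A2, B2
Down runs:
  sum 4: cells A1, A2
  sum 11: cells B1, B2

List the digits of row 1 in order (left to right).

3 9

3 in 2 cells must be {1,2}; 4 in 2 cells must be {1,3}.
The 12 across and the 4 down share only 3, so A1 = 3.
B1 = 12 − 3 = 9 completes the 12 across.
A2 = 4 − 3 = 1 completes the 4 down.
B2 = 3 − 1 = 2 completes the 3 across.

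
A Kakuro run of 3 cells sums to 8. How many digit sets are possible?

3 distinct digits from 1–9 sum between 6 and 24.
Enumerating: {1,2,5}, {1,3,4}.

2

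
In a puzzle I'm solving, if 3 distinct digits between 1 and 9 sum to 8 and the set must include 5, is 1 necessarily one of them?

Yes

The only way to make 8 from 3 distinct digits under that restriction is {1,2,5}, which contains 1.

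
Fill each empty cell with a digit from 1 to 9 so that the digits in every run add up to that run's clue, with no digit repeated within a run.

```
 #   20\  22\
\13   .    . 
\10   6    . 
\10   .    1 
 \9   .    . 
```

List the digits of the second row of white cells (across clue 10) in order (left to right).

R2C2 = 10 − 6 = 4 completes the 10 across.
R3C1 = 10 − 1 = 9 completes the 10 across.
R4C2 = 8: the only remaining digit allowed by both the 9 across and the 22 down.
R1C1 = 4: the only remaining digit allowed by both the 13 across and the 20 down.
R1C2 = 13 − 4 = 9 completes the 13 across.
R4C1 = 9 − 8 = 1 completes the 9 across.

6 4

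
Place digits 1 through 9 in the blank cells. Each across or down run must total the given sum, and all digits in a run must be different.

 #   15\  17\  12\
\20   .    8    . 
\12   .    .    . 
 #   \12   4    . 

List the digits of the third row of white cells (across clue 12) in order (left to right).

R2C2 = 17 − 12 = 5 completes the 17 down.
R3C3 = 12 − 4 = 8 completes the 12 across.
R1C3 = 3: the only remaining digit allowed by both the 20 across and the 12 down.
R2C1 = 6: the only remaining digit allowed by both the 12 across and the 15 down.
R2C3 = 12 − 11 = 1 completes the 12 across.
R1C1 = 20 − 11 = 9 completes the 20 across.

4, 8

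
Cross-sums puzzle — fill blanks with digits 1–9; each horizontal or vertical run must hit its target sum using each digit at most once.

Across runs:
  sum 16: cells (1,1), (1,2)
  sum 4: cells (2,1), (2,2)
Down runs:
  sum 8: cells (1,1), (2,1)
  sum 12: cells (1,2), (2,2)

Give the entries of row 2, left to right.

1, 3

16 in 2 cells must be {7,9}; 4 in 2 cells must be {1,3}.
The 16 across and the 8 down share only 7, so (1,1) = 7.
(1,2) = 16 − 7 = 9 completes the 16 across.
(2,1) = 8 − 7 = 1 completes the 8 down.
(2,2) = 4 − 1 = 3 completes the 4 across.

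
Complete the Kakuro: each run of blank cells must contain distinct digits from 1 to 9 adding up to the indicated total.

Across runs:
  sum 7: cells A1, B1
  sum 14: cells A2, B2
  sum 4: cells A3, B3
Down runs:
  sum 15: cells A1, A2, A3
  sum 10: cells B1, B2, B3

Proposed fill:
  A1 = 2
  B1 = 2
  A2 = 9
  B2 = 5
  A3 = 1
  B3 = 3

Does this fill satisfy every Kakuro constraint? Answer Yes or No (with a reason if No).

No — the across run A1–B1 sums to 4, not 7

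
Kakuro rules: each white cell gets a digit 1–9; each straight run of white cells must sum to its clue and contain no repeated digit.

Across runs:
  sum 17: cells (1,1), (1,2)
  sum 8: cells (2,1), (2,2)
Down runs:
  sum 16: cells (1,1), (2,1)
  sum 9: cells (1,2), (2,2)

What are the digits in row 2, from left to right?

17 in 2 cells must be {8,9}; 16 in 2 cells must be {7,9}.
The 17 across and the 16 down share only 9, so (1,1) = 9.
(1,2) = 17 − 9 = 8 completes the 17 across.
(2,1) = 16 − 9 = 7 completes the 16 down.
(2,2) = 8 − 7 = 1 completes the 8 across.

7, 1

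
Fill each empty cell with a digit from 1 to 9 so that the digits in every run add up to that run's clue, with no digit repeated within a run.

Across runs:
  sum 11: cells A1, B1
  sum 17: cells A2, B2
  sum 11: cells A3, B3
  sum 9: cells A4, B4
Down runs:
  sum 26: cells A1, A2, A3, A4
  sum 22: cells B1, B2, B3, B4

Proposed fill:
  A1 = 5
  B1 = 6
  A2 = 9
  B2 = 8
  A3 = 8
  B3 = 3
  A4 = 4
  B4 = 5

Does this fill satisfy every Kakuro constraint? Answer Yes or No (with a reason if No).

Across: 5+6=11; 9+8=17; 8+3=11; 4+5=9. Down: 5+9+8+4=26; 6+8+3+5=22. No digit repeats within any run.

Yes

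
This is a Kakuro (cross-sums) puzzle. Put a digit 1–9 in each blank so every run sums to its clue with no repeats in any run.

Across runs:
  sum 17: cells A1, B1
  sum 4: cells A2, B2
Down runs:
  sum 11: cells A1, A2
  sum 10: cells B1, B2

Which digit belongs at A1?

8

17 in 2 cells must be {8,9}; 4 in 2 cells must be {1,3}.
The 4 across and the 11 down share only 3, so A2 = 3.
B2 = 4 − 3 = 1 completes the 4 across.
A1 = 11 − 3 = 8 completes the 11 down.
B1 = 17 − 8 = 9 completes the 17 across.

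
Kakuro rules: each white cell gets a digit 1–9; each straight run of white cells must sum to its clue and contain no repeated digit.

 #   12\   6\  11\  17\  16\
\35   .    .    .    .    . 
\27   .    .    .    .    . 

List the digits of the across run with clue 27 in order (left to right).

35 in 5 cells must be {5,6,7,8,9}; 17 in 2 cells must be {8,9}; 16 in 2 cells must be {7,9}.
Only 5 fits R1C2 under both its across sum 35 and down sum 6.
R2C2 = 6 − 5 = 1 completes the 6 down.
Nothing is forced directly, so branch on R1C4, whose candidates are 8 or 9. If R1C4 = 8: that forces R2C4 = 9, R2C5 = 7, R1C5 = 9, R1C1 = 7, R1C3 = 6, after which R2C1 would have to be in {2,4,6,8} for the 27 across but in {5} for the 12 down — contradiction. So R1C4 = 9.
R1C5 = 7: the only remaining digit allowed by both the 35 across and the 16 down.
R2C4 = 17 − 9 = 8 completes the 17 down.
R2C5 = 16 − 7 = 9 completes the 16 down.
Given what's placed, R1C1 must be 8 to fit the 35 across and 12 down.
R1C3 = 35 − 29 = 6 completes the 35 across.
R2C1 = 12 − 8 = 4 completes the 12 down.
R2C3 = 27 − 22 = 5 completes the 27 across.

4, 1, 5, 8, 9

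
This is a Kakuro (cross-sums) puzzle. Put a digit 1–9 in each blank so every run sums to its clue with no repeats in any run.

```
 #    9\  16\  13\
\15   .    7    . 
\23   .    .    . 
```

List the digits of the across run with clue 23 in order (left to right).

6, 9, 8

23 in 3 cells must be {6,8,9}; 16 in 2 cells must be {7,9}.
R2C2 = 16 − 7 = 9 completes the 16 down.
Nothing is forced directly, so branch on R2C1, whose candidates are 6 or 8. If R2C1 = 8: then R1C1 would have to be in {2,3,5,6} for the 15 across but in {1} for the 9 down — contradiction. So R2C1 = 6.
R1C1 = 9 − 6 = 3 completes the 9 down.
R1C3 = 15 − 10 = 5 completes the 15 across.
R2C3 = 23 − 15 = 8 completes the 23 across.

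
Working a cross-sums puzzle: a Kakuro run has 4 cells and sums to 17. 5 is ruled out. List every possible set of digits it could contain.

4 distinct digits from 1–9 sum between 10 and 30.
Dropping sets that contain 5.

{1,2,6,8}; {1,3,4,9}; {1,3,6,7}; {2,3,4,8}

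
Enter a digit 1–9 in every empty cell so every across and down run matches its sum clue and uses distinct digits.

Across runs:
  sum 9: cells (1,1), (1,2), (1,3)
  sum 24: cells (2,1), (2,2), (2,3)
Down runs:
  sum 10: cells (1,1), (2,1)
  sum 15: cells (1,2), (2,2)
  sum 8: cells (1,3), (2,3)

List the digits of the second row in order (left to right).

8, 9, 7

24 in 3 cells must be {7,8,9}.
The 9 across and the 15 down share only 6, so (1,2) = 6.
(2,2) = 15 − 6 = 9 completes the 15 down.
Given what's placed, (2,3) must be 7 to fit the 24 across and 8 down.
(1,3) = 8 − 7 = 1 completes the 8 down.
(2,1) = 24 − 16 = 8 completes the 24 across.
(1,1) = 9 − 7 = 2 completes the 9 across.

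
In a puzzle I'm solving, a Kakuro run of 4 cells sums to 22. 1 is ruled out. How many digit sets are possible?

4 distinct digits from 1–9 sum between 10 and 30.
Dropping sets that contain 1.

8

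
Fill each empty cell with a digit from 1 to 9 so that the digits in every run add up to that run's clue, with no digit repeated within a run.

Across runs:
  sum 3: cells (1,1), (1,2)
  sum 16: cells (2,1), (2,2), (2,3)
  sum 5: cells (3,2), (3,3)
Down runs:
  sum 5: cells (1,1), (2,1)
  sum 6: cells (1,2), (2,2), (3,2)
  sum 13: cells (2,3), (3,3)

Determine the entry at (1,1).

1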